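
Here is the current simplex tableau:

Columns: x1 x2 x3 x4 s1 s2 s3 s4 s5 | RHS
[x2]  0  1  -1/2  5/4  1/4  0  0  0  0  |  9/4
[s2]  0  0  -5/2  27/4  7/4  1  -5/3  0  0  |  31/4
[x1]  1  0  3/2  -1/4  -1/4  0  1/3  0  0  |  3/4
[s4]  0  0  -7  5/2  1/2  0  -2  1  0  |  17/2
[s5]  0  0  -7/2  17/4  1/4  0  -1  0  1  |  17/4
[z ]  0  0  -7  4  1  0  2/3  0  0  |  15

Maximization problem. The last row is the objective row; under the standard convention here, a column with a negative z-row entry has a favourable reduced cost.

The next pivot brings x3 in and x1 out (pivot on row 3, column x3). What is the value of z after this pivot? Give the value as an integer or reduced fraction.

37/2

Minimum ratio for x3: (3/4)/(3/2) = 1/2.
z changes by −(z-row coeff of x3)·ratio = −(-7)·(1/2) = 7/2.
New z = 15 + (7/2) = 37/2.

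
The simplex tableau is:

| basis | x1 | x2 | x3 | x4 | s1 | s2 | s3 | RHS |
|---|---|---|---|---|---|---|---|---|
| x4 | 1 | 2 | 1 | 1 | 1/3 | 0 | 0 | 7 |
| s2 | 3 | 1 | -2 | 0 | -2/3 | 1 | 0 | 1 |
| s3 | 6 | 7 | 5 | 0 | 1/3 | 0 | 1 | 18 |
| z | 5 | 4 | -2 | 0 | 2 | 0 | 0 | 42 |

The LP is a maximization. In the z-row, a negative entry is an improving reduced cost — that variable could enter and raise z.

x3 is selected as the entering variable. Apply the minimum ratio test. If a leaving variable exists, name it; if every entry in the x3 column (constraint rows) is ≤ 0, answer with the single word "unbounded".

Ratios: row 1 (x4): 7/1 = 7; row 2 (s2): entry -2 ≤ 0, skip; row 3 (s3): 18/5 = 18/5.
Minimum ratio is in the s3 row, so s3 leaves.

s3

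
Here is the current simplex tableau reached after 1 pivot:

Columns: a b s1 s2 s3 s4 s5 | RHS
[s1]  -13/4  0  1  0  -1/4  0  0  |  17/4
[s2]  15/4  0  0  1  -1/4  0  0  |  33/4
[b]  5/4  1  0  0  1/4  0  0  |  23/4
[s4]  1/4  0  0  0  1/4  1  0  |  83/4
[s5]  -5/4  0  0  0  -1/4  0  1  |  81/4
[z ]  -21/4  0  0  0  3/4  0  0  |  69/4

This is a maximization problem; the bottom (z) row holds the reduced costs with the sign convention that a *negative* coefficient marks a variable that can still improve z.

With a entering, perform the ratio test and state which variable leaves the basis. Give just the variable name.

Ratios: row 1 (s1): entry -13/4 ≤ 0, skip; row 2 (s2): (33/4)/(15/4) = 11/5; row 3 (b): (23/4)/(5/4) = 23/5; row 4 (s4): (83/4)/(1/4) = 83; row 5 (s5): entry -5/4 ≤ 0, skip.
Minimum ratio 11/5 is in the s2 row, so s2 leaves.

s2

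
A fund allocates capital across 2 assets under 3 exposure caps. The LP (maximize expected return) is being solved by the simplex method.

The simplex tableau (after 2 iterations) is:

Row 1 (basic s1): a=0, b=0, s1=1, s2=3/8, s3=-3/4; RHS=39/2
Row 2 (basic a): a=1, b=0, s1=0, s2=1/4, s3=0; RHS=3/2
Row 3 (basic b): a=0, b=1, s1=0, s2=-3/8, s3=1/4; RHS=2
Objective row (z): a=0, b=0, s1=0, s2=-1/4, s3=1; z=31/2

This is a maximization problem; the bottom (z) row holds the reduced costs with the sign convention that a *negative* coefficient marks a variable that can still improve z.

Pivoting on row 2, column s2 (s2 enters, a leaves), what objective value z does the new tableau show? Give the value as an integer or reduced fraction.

Minimum ratio for s2: (3/2)/(1/4) = 6.
z changes by −(z-row coeff of s2)·ratio = −(-1/4)·6 = 3/2.
New z = 31/2 + (3/2) = 17.

17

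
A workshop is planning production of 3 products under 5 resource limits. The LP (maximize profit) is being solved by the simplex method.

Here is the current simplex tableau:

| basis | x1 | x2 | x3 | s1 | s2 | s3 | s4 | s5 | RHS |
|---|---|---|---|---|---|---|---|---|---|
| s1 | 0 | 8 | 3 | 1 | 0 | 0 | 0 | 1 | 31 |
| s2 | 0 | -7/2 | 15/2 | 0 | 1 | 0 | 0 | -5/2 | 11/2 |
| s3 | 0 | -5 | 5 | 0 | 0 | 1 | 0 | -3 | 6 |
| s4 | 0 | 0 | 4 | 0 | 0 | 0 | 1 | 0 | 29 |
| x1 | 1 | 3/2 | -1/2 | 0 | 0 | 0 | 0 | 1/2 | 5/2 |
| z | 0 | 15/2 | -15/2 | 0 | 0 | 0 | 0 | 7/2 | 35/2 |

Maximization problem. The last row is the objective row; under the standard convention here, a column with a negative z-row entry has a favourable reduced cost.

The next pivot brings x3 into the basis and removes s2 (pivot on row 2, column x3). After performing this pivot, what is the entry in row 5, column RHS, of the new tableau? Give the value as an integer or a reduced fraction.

Pivot element is row 2, column x3: 15/2.
Normalize row 2: new (row 2, RHS) = (11/2)/(15/2) = 11/15.
row 5 ← row 5 − (-1/2)·(new row 2): 5/2 − (-1/2)·(11/15) = 43/15.

43/15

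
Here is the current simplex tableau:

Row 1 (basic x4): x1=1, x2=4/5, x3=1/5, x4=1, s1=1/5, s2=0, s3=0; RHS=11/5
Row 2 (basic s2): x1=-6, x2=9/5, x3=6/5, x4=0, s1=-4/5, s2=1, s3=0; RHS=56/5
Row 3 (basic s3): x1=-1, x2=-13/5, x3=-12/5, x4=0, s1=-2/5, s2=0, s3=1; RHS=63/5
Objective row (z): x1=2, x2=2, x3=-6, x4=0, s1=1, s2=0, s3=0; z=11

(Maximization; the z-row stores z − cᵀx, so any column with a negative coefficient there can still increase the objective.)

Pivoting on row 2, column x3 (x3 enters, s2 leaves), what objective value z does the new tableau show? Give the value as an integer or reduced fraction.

Minimum ratio for x3: (56/5)/(6/5) = 28/3.
z changes by −(z-row coeff of x3)·ratio = −(-6)·(28/3) = 56.
New z = 11 + 56 = 67.

67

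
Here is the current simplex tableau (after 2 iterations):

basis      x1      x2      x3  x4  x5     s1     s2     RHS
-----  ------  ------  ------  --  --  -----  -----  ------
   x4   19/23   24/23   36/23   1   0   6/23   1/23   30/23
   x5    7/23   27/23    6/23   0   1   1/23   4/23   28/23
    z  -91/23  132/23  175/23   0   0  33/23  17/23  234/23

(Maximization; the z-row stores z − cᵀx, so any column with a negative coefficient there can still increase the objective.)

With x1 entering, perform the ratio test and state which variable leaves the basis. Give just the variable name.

Ratios: row 1 (x4): (30/23)/(19/23) = 30/19; row 2 (x5): (28/23)/(7/23) = 4.
Minimum ratio 30/19 is in the x4 row, so x4 leaves.

x4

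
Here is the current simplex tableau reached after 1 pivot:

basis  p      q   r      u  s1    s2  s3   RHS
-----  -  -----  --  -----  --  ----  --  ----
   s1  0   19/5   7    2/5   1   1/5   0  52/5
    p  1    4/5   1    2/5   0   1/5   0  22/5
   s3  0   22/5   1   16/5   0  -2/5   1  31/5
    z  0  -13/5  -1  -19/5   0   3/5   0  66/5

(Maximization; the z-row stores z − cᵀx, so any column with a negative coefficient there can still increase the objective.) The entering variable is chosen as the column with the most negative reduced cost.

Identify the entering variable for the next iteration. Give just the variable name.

u

Objective-row coefficients: p: 0, q: -13/5, r: -1, u: -19/5, s1: 0, s2: 3/5, s3: 0.
The most negative is -19/5 in column u, so u enters.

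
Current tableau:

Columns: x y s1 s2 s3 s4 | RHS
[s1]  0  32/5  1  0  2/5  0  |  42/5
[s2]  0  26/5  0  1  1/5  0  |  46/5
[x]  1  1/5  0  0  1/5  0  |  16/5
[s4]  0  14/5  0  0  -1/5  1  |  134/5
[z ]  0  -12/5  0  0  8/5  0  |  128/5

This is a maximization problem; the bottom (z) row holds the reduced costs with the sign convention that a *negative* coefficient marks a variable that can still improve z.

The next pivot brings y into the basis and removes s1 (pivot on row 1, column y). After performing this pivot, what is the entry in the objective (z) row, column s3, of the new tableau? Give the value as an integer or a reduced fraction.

Pivot element is row 1, column y: 32/5.
Normalize row 1: new (row 1, s3) = (2/5)/(32/5) = 1/16.
z-row ← z-row − (-12/5)·(new row 1): 8/5 − (-12/5)·(1/16) = 7/4.

7/4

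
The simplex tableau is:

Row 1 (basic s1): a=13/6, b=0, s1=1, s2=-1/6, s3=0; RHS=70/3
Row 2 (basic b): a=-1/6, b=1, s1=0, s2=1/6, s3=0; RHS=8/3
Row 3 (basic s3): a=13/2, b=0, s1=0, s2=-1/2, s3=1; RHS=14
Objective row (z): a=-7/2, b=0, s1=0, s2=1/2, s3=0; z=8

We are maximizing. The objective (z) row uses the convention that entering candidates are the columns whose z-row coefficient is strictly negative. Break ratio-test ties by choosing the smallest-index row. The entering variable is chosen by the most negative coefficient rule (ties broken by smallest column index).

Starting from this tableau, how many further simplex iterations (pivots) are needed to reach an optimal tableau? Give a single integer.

1

pivot: a in, s3 out → z = 202/13
No improving column remains; optimal.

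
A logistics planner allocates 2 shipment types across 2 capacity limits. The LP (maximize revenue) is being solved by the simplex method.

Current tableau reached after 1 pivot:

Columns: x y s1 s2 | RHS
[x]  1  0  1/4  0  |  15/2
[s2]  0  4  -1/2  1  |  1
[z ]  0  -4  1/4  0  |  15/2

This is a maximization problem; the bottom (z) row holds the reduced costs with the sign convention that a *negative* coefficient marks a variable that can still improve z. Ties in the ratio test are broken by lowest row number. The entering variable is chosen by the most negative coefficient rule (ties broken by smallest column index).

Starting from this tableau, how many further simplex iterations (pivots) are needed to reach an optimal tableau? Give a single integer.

2

pivot: y in, s2 out → z = 17/2
pivot: s1 in, x out → z = 16
No improving column remains; optimal.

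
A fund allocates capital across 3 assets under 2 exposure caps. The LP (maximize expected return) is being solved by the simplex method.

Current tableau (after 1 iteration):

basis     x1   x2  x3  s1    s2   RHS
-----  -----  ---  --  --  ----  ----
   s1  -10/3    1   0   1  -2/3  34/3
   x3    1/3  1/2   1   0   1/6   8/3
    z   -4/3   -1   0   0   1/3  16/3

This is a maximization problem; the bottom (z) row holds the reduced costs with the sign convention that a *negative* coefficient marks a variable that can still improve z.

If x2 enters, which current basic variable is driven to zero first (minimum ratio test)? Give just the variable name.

x3

Ratios: row 1 (s1): (34/3)/1 = 34/3; row 2 (x3): (8/3)/(1/2) = 16/3.
Minimum ratio 16/3 is in the x3 row, so x3 leaves.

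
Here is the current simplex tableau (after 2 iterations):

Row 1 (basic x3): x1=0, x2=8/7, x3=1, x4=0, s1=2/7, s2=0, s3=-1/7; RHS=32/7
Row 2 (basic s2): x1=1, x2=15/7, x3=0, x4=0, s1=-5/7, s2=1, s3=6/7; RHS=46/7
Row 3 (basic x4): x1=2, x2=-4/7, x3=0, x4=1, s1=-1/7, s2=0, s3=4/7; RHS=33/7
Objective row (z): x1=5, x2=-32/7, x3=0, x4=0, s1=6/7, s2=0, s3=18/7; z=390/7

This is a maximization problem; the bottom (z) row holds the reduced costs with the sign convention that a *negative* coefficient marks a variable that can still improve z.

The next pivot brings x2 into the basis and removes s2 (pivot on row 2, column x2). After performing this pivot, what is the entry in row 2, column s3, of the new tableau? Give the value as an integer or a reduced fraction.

Pivot element is row 2, column x2: 15/7.
Normalize row 2: new (row 2, s3) = (6/7)/(15/7) = 2/5.
Row 2 is the pivot row, so the entry is 2/5.

2/5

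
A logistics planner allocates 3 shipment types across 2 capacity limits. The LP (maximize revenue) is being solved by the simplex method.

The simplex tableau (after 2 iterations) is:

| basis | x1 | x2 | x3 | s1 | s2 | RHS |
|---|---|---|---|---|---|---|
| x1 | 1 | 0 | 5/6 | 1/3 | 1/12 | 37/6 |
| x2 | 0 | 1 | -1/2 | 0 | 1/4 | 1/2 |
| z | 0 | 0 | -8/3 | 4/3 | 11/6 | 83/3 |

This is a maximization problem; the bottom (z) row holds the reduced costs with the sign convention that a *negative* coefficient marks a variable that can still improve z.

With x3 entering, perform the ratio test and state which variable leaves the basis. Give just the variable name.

x1

Ratios: row 1 (x1): (37/6)/(5/6) = 37/5; row 2 (x2): entry -1/2 ≤ 0, skip.
Minimum ratio 37/5 is in the x1 row, so x1 leaves.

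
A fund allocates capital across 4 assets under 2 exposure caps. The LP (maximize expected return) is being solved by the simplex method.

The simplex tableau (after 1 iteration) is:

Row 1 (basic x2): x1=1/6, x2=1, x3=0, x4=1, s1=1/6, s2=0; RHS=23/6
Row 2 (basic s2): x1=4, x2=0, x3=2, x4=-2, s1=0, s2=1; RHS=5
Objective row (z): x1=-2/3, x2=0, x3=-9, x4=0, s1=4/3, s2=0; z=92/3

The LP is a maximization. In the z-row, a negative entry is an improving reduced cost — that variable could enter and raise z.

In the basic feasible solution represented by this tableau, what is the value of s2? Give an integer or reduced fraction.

5

s2 is basic (row 2); its value is the RHS of that row: 5.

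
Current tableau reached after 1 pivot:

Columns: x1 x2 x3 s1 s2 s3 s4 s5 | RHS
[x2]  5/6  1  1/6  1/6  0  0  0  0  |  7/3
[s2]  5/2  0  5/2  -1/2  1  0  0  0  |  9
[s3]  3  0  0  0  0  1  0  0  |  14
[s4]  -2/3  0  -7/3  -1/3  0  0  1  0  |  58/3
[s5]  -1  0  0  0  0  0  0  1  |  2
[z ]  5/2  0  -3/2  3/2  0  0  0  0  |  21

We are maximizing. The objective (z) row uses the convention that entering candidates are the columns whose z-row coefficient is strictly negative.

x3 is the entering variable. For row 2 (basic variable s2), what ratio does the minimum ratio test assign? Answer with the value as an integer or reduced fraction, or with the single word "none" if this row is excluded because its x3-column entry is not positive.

Ratio = RHS / (x3 entry) = 9 / (5/2) = 18/5.

18/5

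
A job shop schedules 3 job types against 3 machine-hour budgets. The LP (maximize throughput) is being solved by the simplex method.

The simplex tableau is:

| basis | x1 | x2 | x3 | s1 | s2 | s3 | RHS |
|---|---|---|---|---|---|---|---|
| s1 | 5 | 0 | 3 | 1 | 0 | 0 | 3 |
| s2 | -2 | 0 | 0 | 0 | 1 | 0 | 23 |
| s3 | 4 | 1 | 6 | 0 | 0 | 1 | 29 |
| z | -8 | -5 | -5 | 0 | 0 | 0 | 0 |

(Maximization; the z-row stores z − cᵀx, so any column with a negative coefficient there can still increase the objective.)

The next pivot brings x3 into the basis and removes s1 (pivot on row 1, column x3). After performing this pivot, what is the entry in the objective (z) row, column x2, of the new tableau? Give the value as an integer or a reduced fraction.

Pivot element is row 1, column x3: 3.
Normalize row 1: new (row 1, x2) = 0/3 = 0.
z-row ← z-row − (-5)·(new row 1): -5 − (-5)·0 = -5.

-5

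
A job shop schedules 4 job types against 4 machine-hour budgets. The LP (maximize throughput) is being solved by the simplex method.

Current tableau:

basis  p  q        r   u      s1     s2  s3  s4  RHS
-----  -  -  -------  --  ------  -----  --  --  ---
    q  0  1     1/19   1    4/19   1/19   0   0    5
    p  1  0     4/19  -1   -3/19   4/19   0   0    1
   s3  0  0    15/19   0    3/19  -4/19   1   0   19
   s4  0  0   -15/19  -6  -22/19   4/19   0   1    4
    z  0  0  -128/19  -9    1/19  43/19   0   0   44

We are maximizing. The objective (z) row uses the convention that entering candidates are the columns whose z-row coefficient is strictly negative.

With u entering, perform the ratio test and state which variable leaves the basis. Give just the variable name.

q

Ratios: row 1 (q): 5/1 = 5; row 2 (p): entry -1 ≤ 0, skip; row 3 (s3): entry 0 ≤ 0, skip; row 4 (s4): entry -6 ≤ 0, skip.
Minimum ratio 5 is in the q row, so q leaves.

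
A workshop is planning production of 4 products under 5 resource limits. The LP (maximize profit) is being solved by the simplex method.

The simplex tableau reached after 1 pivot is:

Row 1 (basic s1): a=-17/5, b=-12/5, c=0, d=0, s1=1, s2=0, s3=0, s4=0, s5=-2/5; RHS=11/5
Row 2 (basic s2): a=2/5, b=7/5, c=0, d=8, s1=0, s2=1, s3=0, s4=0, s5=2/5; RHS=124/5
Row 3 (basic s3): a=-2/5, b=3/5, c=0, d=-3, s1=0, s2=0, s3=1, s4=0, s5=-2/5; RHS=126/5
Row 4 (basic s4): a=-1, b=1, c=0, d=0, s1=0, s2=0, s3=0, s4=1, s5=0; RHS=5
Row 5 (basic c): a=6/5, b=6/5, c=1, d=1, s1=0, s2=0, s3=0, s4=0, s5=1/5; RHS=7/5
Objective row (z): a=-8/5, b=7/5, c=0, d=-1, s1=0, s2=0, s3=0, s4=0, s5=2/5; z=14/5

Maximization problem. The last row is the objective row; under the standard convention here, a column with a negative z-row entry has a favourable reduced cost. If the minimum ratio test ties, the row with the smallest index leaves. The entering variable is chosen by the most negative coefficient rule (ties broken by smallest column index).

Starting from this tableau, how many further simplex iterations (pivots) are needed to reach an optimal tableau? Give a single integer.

1

pivot: a in, c out → z = 14/3
No improving column remains; optimal.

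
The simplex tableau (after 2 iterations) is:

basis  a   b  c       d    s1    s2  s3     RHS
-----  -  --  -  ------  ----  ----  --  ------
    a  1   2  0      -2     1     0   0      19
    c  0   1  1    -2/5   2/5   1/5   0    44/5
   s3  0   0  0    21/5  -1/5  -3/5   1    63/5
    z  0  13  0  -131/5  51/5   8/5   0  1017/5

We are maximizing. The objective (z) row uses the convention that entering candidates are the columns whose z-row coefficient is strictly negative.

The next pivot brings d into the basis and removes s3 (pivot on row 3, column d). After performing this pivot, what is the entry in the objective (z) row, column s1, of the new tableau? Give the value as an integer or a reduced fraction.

188/21

Pivot element is row 3, column d: 21/5.
Normalize row 3: new (row 3, s1) = (-1/5)/(21/5) = -1/21.
z-row ← z-row − (-131/5)·(new row 3): 51/5 − (-131/5)·(-1/21) = 188/21.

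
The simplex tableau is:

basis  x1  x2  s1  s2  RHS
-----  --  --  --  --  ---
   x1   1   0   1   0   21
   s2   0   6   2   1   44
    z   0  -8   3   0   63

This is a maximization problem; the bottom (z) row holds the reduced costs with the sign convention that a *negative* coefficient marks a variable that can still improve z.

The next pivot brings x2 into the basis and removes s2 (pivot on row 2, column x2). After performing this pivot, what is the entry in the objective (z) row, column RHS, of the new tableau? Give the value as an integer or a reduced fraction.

365/3

Pivot element is row 2, column x2: 6.
Normalize row 2: new (row 2, RHS) = 44/6 = 22/3.
z-row ← z-row − (-8)·(new row 2): 63 − (-8)·(22/3) = 365/3.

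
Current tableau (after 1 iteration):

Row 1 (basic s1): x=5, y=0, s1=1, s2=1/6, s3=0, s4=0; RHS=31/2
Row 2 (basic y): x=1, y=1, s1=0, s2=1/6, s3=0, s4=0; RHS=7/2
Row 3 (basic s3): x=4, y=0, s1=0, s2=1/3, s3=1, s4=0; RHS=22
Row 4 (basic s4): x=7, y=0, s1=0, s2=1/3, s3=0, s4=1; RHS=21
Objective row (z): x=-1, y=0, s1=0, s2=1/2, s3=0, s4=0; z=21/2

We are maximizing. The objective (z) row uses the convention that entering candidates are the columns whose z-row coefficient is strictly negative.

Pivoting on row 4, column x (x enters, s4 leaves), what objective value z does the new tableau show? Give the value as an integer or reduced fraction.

Minimum ratio for x: 21/7 = 3.
z changes by −(z-row coeff of x)·ratio = −(-1)·3 = 3.
New z = 21/2 + 3 = 27/2.

27/2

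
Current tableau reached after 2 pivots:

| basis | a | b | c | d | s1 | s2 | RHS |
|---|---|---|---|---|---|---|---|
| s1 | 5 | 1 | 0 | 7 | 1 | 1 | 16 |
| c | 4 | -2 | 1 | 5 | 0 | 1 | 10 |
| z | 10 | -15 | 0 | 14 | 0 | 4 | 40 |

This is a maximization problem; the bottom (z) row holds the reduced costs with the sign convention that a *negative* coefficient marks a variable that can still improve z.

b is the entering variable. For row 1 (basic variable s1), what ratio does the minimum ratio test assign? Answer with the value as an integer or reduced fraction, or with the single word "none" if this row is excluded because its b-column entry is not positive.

16

Ratio = RHS / (b entry) = 16 / 1 = 16.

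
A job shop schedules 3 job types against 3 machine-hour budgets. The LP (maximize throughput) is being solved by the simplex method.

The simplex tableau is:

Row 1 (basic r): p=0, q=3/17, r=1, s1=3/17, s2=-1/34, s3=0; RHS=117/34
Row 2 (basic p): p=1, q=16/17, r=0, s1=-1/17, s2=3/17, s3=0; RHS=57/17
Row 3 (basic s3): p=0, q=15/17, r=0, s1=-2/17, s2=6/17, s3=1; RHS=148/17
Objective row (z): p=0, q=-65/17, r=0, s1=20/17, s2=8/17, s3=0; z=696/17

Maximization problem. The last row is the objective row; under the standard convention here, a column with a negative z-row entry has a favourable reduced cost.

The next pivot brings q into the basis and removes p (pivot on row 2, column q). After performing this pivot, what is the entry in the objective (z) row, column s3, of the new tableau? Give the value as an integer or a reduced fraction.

0

Pivot element is row 2, column q: 16/17.
Normalize row 2: new (row 2, s3) = 0/(16/17) = 0.
z-row ← z-row − (-65/17)·(new row 2): 0 − (-65/17)·0 = 0.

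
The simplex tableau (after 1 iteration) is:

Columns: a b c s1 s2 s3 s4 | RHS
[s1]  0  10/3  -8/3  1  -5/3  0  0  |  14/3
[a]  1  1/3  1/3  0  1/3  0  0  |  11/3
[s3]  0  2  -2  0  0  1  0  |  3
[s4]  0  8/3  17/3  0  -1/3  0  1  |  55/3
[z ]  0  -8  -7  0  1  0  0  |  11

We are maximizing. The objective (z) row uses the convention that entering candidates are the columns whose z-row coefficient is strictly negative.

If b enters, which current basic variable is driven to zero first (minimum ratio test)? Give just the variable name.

Ratios: row 1 (s1): (14/3)/(10/3) = 7/5; row 2 (a): (11/3)/(1/3) = 11; row 3 (s3): 3/2 = 3/2; row 4 (s4): (55/3)/(8/3) = 55/8.
Minimum ratio 7/5 is in the s1 row, so s1 leaves.

s1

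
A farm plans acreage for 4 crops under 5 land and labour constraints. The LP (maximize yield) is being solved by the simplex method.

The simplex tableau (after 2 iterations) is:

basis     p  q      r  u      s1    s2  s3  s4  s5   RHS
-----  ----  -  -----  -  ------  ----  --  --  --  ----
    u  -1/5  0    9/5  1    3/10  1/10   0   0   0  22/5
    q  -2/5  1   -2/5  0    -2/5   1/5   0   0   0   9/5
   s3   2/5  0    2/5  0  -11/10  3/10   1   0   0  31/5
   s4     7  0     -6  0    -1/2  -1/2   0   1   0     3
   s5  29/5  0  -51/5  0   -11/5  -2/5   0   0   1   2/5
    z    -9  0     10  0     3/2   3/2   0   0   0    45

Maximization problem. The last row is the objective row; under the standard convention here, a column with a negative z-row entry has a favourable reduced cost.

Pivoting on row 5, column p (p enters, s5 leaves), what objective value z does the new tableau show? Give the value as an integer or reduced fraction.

1323/29

Minimum ratio for p: (2/5)/(29/5) = 2/29.
z changes by −(z-row coeff of p)·ratio = −(-9)·(2/29) = 18/29.
New z = 45 + (18/29) = 1323/29.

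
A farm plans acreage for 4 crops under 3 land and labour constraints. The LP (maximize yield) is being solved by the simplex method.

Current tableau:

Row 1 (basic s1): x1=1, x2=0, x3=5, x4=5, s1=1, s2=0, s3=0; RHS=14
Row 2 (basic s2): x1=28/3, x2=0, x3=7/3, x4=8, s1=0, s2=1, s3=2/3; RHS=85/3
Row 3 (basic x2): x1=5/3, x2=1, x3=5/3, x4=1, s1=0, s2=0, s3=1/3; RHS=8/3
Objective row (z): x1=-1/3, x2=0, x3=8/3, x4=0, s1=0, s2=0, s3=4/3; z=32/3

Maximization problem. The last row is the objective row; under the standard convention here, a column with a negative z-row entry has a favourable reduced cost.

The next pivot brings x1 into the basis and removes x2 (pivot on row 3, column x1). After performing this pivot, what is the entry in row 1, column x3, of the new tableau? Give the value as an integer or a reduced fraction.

Pivot element is row 3, column x1: 5/3.
Normalize row 3: new (row 3, x3) = (5/3)/(5/3) = 1.
row 1 ← row 1 − 1·(new row 3): 5 − 1·1 = 4.

4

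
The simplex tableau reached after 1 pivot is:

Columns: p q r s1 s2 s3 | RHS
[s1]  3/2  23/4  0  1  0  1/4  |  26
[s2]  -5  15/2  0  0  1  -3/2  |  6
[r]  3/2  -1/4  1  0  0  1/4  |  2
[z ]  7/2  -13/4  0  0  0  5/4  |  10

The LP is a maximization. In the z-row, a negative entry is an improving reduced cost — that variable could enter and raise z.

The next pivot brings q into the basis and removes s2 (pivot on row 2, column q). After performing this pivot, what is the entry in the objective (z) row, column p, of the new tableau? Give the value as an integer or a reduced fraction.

4/3

Pivot element is row 2, column q: 15/2.
Normalize row 2: new (row 2, p) = (-5)/(15/2) = -2/3.
z-row ← z-row − (-13/4)·(new row 2): 7/2 − (-13/4)·(-2/3) = 4/3.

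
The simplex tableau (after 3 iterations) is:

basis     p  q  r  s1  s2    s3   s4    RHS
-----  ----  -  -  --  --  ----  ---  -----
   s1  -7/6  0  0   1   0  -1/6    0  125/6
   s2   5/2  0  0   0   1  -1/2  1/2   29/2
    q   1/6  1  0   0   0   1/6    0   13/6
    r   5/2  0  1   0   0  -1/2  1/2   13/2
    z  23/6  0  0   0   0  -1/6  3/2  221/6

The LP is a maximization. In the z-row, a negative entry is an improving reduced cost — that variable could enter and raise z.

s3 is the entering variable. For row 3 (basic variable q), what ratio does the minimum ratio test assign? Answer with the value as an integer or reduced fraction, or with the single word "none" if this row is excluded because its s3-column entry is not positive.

13

Ratio = RHS / (s3 entry) = (13/6) / (1/6) = 13.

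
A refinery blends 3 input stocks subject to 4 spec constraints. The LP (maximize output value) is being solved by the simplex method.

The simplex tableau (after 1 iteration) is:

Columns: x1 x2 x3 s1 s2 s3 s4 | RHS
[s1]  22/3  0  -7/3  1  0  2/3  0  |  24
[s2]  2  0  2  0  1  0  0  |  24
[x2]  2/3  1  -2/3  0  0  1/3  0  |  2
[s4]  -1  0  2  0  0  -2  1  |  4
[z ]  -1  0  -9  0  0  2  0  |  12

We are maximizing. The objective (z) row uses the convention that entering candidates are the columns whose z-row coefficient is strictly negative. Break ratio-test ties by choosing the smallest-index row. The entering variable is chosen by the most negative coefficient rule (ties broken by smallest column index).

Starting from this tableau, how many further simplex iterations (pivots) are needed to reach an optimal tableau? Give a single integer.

pivot: x3 in, s4 out → z = 30
pivot: s3 in, s2 out → z = 100
No improving column remains; optimal.

2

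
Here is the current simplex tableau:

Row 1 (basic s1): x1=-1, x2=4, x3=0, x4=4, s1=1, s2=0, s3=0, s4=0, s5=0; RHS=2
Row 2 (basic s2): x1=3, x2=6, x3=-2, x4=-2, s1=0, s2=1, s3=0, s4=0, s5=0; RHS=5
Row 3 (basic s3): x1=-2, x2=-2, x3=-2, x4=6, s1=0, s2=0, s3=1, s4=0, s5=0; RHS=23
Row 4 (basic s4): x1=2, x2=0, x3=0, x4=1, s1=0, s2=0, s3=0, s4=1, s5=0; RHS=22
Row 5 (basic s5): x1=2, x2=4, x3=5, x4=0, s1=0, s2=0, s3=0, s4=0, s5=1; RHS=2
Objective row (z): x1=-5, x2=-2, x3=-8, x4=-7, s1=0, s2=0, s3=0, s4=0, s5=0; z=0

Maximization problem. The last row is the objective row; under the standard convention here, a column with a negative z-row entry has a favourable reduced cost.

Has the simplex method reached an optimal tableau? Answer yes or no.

no

Column x1 has objective-row coefficient -5, which is negative; an improving pivot exists, so not yet optimal.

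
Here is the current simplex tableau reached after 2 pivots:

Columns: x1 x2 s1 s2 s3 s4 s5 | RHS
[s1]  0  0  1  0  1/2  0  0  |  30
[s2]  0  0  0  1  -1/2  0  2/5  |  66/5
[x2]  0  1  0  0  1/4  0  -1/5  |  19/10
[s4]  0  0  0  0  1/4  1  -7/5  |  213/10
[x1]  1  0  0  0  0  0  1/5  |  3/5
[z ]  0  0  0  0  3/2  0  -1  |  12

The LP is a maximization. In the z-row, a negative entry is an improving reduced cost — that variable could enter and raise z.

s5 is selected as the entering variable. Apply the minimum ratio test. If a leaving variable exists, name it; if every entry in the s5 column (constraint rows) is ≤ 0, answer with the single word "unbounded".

Ratios: row 1 (s1): entry 0 ≤ 0, skip; row 2 (s2): (66/5)/(2/5) = 33; row 3 (x2): entry -1/5 ≤ 0, skip; row 4 (s4): entry -7/5 ≤ 0, skip; row 5 (x1): (3/5)/(1/5) = 3.
Minimum ratio is in the x1 row, so x1 leaves.

x1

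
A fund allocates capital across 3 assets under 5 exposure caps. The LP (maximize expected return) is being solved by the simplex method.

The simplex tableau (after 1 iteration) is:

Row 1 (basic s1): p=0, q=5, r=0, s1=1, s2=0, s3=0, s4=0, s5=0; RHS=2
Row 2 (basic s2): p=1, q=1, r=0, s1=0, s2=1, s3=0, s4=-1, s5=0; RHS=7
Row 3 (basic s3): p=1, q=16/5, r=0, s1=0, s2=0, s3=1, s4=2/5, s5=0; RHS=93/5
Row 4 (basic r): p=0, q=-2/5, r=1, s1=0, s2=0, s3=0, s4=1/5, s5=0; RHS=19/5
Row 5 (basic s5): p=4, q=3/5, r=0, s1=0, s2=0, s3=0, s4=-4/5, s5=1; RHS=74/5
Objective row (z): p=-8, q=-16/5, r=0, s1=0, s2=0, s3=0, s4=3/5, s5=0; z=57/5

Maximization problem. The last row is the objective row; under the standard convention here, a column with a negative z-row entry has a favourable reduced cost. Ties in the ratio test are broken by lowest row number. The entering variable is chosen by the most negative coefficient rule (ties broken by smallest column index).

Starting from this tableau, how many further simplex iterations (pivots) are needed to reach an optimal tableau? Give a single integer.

pivot: p in, s5 out → z = 41
pivot: q in, s1 out → z = 209/5
pivot: s4 in, r out → z = 308/5
No improving column remains; optimal.

3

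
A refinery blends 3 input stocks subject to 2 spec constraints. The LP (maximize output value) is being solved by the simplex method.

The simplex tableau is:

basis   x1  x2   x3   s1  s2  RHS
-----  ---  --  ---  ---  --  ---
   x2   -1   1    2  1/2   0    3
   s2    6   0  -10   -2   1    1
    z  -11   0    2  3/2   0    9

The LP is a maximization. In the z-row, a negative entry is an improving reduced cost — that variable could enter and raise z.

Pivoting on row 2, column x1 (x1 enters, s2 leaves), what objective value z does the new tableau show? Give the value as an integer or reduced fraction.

Minimum ratio for x1: 1/6 = 1/6.
z changes by −(z-row coeff of x1)·ratio = −(-11)·(1/6) = 11/6.
New z = 9 + (11/6) = 65/6.

65/6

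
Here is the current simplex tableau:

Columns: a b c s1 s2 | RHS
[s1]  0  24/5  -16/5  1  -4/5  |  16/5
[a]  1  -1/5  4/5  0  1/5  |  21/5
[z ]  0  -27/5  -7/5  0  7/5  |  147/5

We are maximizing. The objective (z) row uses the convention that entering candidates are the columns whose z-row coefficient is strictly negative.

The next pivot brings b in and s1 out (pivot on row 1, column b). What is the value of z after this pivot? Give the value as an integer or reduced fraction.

Minimum ratio for b: (16/5)/(24/5) = 2/3.
z changes by −(z-row coeff of b)·ratio = −(-27/5)·(2/3) = 18/5.
New z = 147/5 + (18/5) = 33.

33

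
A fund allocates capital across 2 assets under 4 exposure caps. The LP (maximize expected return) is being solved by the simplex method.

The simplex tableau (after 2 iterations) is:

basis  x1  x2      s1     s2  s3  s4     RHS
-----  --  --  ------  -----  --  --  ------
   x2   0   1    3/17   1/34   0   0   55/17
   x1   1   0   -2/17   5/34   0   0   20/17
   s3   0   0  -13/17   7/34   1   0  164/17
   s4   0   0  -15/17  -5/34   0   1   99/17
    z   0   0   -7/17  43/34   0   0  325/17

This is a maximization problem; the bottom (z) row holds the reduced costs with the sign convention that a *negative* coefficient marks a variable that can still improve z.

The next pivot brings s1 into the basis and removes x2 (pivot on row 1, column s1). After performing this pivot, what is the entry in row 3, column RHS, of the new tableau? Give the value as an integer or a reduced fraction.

Pivot element is row 1, column s1: 3/17.
Normalize row 1: new (row 1, RHS) = (55/17)/(3/17) = 55/3.
row 3 ← row 3 − (-13/17)·(new row 1): 164/17 − (-13/17)·(55/3) = 71/3.

71/3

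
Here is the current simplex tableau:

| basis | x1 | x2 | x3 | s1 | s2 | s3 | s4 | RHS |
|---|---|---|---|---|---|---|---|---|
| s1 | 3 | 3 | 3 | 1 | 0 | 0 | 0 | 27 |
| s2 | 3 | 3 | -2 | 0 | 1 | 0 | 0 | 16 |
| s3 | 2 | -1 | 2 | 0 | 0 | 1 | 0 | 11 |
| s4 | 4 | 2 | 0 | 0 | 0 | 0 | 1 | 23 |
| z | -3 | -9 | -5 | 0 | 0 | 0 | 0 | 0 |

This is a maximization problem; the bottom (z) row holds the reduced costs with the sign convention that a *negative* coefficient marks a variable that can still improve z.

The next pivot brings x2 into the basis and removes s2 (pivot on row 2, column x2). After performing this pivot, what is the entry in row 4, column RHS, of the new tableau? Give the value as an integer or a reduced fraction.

Pivot element is row 2, column x2: 3.
Normalize row 2: new (row 2, RHS) = 16/3 = 16/3.
row 4 ← row 4 − 2·(new row 2): 23 − 2·(16/3) = 37/3.

37/3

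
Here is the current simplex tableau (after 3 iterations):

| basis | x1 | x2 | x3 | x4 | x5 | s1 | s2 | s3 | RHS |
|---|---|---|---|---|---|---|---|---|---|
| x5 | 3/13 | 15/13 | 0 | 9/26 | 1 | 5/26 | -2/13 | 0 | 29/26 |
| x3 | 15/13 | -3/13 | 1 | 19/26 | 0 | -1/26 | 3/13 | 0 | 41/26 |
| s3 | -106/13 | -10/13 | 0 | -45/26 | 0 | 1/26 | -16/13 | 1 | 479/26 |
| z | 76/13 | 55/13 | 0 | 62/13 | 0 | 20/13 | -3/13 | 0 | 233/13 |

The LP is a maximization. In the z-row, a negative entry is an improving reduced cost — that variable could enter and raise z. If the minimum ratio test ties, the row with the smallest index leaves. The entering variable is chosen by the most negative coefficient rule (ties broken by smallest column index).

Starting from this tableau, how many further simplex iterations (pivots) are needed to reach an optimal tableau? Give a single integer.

1

pivot: s2 in, x3 out → z = 39/2
No improving column remains; optimal.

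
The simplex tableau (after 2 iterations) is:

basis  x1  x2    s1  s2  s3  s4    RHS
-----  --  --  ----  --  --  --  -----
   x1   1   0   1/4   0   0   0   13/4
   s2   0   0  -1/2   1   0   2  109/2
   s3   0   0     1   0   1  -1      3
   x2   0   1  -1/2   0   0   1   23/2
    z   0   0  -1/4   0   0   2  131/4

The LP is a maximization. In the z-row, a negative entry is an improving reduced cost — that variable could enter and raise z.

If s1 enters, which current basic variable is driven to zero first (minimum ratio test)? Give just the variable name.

s3

Ratios: row 1 (x1): (13/4)/(1/4) = 13; row 2 (s2): entry -1/2 ≤ 0, skip; row 3 (s3): 3/1 = 3; row 4 (x2): entry -1/2 ≤ 0, skip.
Minimum ratio 3 is in the s3 row, so s3 leaves.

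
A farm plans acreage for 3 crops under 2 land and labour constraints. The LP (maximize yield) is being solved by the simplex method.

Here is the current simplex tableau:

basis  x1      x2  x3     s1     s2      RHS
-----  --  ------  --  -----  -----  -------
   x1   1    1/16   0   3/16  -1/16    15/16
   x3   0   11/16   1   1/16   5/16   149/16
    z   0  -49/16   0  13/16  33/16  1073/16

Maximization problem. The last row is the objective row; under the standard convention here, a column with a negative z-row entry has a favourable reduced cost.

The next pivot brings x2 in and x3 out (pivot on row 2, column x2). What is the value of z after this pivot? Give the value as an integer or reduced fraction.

Minimum ratio for x2: (149/16)/(11/16) = 149/11.
z changes by −(z-row coeff of x2)·ratio = −(-49/16)·(149/11) = 7301/176.
New z = 1073/16 + (7301/176) = 1194/11.

1194/11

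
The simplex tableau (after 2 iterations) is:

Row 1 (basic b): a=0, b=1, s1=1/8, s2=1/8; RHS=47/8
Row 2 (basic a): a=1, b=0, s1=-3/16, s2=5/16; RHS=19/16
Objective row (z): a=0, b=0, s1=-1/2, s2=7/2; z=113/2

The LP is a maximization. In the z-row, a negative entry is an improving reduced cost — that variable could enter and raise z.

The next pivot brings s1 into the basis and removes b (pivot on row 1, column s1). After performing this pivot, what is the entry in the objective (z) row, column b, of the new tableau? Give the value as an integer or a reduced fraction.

4

Pivot element is row 1, column s1: 1/8.
Normalize row 1: new (row 1, b) = 1/(1/8) = 8.
z-row ← z-row − (-1/2)·(new row 1): 0 − (-1/2)·8 = 4.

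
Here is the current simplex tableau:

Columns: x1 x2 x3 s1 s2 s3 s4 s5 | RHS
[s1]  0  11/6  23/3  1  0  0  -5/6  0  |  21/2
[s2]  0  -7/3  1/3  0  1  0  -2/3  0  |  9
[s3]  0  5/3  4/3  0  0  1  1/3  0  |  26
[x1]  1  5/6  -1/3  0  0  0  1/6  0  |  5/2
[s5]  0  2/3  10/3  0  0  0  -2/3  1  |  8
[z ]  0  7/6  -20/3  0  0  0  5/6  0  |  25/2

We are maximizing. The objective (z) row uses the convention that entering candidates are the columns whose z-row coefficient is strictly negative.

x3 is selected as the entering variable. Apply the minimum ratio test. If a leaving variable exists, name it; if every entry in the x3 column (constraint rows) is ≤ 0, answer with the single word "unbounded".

s1

Ratios: row 1 (s1): (21/2)/(23/3) = 63/46; row 2 (s2): 9/(1/3) = 27; row 3 (s3): 26/(4/3) = 39/2; row 4 (x1): entry -1/3 ≤ 0, skip; row 5 (s5): 8/(10/3) = 12/5.
Minimum ratio is in the s1 row, so s1 leaves.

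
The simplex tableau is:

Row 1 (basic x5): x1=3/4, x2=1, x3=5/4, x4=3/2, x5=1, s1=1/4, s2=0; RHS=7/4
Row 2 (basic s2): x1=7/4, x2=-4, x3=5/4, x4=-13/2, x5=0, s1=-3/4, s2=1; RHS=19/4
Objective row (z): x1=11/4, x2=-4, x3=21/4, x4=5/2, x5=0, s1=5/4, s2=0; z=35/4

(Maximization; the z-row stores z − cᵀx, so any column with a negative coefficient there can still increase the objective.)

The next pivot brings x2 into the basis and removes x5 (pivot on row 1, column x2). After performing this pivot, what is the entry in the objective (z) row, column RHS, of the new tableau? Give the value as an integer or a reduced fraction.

Pivot element is row 1, column x2: 1.
Normalize row 1: new (row 1, RHS) = (7/4)/1 = 7/4.
z-row ← z-row − (-4)·(new row 1): 35/4 − (-4)·(7/4) = 63/4.

63/4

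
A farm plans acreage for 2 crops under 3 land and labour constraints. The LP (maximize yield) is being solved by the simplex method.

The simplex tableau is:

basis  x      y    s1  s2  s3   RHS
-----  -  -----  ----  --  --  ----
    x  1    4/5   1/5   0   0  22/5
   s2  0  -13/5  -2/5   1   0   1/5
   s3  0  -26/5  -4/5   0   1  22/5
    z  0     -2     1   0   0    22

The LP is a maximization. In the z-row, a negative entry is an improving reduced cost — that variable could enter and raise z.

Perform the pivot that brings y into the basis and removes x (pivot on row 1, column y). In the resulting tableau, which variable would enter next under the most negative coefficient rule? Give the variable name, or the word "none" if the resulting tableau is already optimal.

none

Pivot element 4/5. New z-row = old z-row − (-2)·(row 1/(4/5)).
Updated z-row coefficients: x: 5/2, y: 0, s1: 3/2, s2: 0, s3: 0.
No coefficient is strictly negative; the tableau after this pivot is optimal.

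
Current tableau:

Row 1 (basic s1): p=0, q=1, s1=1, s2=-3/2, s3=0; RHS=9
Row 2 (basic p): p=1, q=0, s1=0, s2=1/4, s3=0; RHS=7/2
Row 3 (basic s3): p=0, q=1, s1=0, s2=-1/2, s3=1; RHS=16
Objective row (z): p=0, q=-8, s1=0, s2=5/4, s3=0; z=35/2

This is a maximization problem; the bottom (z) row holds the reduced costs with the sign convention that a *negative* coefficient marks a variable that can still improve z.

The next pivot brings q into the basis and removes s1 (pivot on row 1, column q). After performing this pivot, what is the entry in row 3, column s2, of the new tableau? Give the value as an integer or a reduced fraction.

Pivot element is row 1, column q: 1.
Normalize row 1: new (row 1, s2) = (-3/2)/1 = -3/2.
row 3 ← row 3 − 1·(new row 1): -1/2 − 1·(-3/2) = 1.

1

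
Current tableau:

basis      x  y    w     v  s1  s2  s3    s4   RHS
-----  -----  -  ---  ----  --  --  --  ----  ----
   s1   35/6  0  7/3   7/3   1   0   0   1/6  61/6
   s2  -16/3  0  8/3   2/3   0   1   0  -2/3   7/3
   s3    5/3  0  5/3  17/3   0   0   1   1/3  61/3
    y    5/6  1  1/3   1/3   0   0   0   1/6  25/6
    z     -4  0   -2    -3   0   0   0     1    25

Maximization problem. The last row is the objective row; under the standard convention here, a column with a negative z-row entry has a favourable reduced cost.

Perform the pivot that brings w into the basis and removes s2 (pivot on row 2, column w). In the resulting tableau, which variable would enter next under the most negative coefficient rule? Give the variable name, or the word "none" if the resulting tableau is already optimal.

x

Pivot element 8/3. New z-row = old z-row − (-2)·(row 2/(8/3)).
Updated z-row coefficients: x: -8, y: 0, w: 0, v: -5/2, s1: 0, s2: 3/4, s3: 0, s4: 1/2.
The most negative is -8 in column x, so x would enter next.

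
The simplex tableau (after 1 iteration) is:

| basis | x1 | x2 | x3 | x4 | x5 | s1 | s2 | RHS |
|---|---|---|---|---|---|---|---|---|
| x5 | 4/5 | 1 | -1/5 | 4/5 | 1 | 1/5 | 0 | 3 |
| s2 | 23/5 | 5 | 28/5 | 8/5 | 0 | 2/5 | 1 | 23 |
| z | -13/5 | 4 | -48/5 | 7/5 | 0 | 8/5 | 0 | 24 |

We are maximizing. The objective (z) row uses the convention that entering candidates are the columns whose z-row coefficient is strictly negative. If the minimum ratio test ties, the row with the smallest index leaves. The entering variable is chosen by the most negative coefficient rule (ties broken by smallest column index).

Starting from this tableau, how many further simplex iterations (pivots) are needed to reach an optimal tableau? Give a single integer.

1

pivot: x3 in, s2 out → z = 444/7
No improving column remains; optimal.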